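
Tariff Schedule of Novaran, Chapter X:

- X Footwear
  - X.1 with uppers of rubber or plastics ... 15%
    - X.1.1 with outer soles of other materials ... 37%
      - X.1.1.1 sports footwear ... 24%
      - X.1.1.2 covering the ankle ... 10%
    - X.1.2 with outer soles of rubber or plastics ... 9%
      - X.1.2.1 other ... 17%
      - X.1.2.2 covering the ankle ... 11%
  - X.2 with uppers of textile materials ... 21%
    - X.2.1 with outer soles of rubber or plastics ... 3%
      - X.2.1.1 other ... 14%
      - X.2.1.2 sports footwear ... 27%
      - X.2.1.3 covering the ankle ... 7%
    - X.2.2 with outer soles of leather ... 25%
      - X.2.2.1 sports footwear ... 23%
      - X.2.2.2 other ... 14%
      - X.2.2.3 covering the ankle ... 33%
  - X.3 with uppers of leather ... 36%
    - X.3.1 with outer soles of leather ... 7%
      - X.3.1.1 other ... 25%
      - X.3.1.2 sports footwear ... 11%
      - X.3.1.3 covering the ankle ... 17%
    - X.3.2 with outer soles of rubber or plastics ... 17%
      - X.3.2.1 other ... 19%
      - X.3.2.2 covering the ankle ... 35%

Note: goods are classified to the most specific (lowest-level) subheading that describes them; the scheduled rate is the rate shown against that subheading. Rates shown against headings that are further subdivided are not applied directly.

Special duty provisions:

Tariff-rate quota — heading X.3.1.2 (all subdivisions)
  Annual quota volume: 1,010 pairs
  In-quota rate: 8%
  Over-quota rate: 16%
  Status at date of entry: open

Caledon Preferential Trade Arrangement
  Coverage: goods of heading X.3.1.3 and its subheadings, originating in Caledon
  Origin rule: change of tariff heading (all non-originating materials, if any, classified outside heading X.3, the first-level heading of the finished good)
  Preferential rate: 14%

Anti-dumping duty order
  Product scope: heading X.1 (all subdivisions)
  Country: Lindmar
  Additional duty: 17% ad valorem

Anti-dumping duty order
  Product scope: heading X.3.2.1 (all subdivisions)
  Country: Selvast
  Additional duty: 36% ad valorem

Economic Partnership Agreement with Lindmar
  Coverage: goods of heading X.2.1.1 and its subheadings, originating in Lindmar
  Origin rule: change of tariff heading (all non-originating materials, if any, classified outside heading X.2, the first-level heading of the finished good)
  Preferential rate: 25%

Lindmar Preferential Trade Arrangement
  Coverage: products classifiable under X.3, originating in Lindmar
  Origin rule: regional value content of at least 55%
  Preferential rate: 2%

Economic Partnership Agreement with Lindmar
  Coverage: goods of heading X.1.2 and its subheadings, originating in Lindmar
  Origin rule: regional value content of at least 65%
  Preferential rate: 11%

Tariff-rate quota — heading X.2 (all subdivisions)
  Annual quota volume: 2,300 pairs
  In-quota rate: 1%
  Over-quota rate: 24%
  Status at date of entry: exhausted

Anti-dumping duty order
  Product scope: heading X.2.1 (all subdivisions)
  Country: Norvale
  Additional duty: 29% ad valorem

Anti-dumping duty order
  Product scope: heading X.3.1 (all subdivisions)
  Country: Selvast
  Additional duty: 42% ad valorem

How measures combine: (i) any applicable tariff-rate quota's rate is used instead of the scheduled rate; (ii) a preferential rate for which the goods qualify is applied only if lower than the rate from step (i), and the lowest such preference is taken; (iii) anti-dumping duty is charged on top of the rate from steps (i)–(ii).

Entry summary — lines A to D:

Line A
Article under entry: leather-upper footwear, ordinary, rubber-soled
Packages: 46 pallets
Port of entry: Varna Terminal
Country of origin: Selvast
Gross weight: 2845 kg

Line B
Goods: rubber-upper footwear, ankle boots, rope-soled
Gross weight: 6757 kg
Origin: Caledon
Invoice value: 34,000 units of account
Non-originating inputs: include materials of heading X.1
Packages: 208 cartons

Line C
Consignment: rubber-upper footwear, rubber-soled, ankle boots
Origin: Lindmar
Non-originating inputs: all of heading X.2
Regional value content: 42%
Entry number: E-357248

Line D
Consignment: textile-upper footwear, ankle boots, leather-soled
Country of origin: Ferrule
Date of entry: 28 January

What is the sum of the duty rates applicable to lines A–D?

117%

Line A: leather-upper → X.3; rubber-soled → X.3.2; ordinary → X.3.2.1. Scheduled 19%. anti-dumping (Selvast, X.3.2.1): +36%; total 19% + 36% = 55%. → 55%.
Line B: rubber-upper → X.1; rope-soled → X.1.1; ankle boots → X.1.1.2. Scheduled 10%. Caledon agreement on X.3.1.3: X.1.1.2 not covered. → 10%.
Line C: rubber-upper → X.1; rubber-soled → X.1.2; ankle boots → X.1.2.2. Scheduled 11%. Lindmar agreement on X.2.1.1: X.1.2.2 not covered; Lindmar agreement on X.3: X.1.2.2 not covered; Lindmar agreement on X.1.2: RVC < 65%; anti-dumping (Lindmar, X.1): +17%; total 11% + 17% = 28%. → 28%.
Line D: textile-upper → X.2; leather-soled → X.2.2; ankle boots → X.2.2.3. Scheduled 33%. quota on X.2 exhausted → over-quota 24%. → 24%.
Sum: 55% + 10% + 28% + 24% = 117%.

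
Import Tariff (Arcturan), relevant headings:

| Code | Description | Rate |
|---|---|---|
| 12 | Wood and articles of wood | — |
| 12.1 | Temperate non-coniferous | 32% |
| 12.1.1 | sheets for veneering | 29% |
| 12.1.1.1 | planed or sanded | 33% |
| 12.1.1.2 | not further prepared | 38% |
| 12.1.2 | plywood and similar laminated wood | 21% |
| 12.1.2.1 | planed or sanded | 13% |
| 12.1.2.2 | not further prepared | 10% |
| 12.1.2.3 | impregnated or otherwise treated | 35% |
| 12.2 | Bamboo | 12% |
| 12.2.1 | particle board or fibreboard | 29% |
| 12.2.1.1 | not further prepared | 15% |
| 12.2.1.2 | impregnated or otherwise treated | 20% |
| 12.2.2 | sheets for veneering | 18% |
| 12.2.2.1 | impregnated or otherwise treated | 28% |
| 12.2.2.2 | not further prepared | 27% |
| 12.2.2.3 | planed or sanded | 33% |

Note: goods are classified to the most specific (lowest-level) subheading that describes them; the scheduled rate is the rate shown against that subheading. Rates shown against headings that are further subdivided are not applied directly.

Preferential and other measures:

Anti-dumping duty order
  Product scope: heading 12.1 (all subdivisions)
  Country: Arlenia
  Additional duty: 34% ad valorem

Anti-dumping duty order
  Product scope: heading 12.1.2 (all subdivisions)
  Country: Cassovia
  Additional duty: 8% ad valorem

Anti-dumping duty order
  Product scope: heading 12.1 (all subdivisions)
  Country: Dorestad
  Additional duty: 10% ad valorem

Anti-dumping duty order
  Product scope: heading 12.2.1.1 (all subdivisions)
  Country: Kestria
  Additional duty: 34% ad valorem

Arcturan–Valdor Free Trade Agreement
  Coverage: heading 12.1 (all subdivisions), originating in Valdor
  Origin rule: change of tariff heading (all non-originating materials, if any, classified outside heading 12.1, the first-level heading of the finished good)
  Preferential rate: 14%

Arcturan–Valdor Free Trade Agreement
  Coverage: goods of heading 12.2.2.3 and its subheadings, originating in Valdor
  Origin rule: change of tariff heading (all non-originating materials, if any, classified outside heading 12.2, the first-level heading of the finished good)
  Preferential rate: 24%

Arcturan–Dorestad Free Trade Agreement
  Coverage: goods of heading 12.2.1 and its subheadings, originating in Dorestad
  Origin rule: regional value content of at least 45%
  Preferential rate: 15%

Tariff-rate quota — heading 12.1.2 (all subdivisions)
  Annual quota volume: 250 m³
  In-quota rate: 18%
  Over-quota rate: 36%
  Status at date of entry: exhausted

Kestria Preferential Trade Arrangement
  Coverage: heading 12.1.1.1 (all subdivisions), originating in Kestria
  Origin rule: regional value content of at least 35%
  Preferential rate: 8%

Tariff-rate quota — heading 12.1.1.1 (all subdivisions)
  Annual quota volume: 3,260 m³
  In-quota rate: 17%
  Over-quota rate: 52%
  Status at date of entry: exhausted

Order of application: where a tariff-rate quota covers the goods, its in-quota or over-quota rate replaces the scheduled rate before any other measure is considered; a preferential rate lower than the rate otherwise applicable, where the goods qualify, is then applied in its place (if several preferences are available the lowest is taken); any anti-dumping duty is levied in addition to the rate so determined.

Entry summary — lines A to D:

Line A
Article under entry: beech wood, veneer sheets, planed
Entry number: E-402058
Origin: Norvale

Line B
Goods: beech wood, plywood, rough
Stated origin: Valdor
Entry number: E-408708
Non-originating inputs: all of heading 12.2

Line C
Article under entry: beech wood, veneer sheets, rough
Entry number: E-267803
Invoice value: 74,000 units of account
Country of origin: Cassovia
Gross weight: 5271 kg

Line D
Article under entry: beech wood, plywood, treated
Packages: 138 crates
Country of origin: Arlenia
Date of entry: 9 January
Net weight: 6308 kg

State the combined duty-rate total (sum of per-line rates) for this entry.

Line A: beech → 12.1; veneer sheets → 12.1.1; planed → 12.1.1.1. Scheduled 33%. quota on 12.1.1.1 exhausted → over-quota 52%. → 52%.
Line B: beech → 12.1; plywood → 12.1.2; rough → 12.1.2.2. Scheduled 10%. quota on 12.1.2 exhausted → over-quota 36%; Valdor agreement on 12.1: CTH met → 14% available; Valdor agreement on 12.2.2.3: 12.1.2.2 not covered; preferential 14%. → 14%.
Line C: beech → 12.1; veneer sheets → 12.1.1; rough → 12.1.1.2. Scheduled 38%. No special measure applies. → 38%.
Line D: beech → 12.1; plywood → 12.1.2; treated → 12.1.2.3. Scheduled 35%. quota on 12.1.2 exhausted → over-quota 36%; anti-dumping (Arlenia, 12.1): +34%; total 36% + 34% = 70%. → 70%.
Sum: 52% + 14% + 38% + 70% = 174%.

174%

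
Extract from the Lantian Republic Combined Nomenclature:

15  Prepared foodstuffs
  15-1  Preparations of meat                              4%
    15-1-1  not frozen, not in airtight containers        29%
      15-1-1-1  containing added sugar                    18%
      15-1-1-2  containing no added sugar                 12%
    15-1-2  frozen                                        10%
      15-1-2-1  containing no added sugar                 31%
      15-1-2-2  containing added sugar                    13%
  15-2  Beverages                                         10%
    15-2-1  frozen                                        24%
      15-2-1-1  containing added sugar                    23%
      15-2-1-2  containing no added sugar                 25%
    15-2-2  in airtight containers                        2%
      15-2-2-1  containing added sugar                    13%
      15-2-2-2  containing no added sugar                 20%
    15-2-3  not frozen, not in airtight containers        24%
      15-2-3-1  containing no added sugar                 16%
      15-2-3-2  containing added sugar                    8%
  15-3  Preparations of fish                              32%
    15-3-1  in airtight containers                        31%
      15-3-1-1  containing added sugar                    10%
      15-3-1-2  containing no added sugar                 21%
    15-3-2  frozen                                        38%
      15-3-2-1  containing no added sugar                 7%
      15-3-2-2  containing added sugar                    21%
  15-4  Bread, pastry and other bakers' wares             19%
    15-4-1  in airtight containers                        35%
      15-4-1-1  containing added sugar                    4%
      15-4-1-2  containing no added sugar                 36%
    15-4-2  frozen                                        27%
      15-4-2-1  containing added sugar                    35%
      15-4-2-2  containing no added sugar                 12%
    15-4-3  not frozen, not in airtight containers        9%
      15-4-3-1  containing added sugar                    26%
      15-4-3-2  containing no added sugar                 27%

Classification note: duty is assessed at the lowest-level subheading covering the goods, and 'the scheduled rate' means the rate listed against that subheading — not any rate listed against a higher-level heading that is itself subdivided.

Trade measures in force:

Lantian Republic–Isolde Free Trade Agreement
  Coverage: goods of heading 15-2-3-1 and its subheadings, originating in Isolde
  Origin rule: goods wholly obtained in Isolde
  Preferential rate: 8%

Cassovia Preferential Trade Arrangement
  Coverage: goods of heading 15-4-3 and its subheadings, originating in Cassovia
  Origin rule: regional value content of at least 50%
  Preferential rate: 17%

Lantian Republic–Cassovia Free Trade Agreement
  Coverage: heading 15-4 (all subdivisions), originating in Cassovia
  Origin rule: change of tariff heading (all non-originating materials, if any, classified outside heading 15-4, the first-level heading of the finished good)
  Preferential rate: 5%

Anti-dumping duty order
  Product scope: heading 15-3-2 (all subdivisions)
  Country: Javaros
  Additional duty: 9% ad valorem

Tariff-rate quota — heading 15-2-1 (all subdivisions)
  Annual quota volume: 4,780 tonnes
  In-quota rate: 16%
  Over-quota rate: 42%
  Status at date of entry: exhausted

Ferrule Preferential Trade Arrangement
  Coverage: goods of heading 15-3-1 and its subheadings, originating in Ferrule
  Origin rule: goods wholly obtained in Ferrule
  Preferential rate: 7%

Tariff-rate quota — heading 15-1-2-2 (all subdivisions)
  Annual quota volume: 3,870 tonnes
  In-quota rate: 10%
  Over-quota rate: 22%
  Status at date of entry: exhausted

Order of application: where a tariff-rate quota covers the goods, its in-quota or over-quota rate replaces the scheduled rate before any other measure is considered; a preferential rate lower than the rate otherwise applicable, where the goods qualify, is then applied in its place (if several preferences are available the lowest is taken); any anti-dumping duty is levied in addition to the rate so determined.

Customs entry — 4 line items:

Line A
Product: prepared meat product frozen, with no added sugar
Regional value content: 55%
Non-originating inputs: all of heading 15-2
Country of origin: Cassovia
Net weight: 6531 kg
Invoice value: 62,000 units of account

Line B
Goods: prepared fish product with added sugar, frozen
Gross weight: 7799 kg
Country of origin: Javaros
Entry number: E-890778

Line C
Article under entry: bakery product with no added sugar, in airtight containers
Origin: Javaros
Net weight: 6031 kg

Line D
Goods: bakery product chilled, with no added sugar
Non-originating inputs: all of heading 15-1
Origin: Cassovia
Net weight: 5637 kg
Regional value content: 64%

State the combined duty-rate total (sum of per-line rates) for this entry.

102%

Line A: prepared meat product → 15-1; frozen → 15-1-2; with no added sugar → 15-1-2-1. Scheduled 31%. Cassovia agreement on 15-4-3: 15-1-2-1 not covered; Cassovia agreement on 15-4: 15-1-2-1 not covered. → 31%.
Line B: prepared fish product → 15-3; frozen → 15-3-2; with added sugar → 15-3-2-2. Scheduled 21%. anti-dumping (Javaros, 15-3-2): +9%; total 21% + 9% = 30%. → 30%.
Line C: bakery product → 15-4; in airtight containers → 15-4-1; with no added sugar → 15-4-1-2. Scheduled 36%. No special measure applies. → 36%.
Line D: bakery product → 15-4; chilled → 15-4-3; with no added sugar → 15-4-3-2. Scheduled 27%. Cassovia agreement on 15-4-3: RVC ≥ 50% → 17% available; Cassovia agreement on 15-4: CTH met → 5% available; preferential 5%. → 5%.
Sum: 31% + 30% + 36% + 5% = 102%.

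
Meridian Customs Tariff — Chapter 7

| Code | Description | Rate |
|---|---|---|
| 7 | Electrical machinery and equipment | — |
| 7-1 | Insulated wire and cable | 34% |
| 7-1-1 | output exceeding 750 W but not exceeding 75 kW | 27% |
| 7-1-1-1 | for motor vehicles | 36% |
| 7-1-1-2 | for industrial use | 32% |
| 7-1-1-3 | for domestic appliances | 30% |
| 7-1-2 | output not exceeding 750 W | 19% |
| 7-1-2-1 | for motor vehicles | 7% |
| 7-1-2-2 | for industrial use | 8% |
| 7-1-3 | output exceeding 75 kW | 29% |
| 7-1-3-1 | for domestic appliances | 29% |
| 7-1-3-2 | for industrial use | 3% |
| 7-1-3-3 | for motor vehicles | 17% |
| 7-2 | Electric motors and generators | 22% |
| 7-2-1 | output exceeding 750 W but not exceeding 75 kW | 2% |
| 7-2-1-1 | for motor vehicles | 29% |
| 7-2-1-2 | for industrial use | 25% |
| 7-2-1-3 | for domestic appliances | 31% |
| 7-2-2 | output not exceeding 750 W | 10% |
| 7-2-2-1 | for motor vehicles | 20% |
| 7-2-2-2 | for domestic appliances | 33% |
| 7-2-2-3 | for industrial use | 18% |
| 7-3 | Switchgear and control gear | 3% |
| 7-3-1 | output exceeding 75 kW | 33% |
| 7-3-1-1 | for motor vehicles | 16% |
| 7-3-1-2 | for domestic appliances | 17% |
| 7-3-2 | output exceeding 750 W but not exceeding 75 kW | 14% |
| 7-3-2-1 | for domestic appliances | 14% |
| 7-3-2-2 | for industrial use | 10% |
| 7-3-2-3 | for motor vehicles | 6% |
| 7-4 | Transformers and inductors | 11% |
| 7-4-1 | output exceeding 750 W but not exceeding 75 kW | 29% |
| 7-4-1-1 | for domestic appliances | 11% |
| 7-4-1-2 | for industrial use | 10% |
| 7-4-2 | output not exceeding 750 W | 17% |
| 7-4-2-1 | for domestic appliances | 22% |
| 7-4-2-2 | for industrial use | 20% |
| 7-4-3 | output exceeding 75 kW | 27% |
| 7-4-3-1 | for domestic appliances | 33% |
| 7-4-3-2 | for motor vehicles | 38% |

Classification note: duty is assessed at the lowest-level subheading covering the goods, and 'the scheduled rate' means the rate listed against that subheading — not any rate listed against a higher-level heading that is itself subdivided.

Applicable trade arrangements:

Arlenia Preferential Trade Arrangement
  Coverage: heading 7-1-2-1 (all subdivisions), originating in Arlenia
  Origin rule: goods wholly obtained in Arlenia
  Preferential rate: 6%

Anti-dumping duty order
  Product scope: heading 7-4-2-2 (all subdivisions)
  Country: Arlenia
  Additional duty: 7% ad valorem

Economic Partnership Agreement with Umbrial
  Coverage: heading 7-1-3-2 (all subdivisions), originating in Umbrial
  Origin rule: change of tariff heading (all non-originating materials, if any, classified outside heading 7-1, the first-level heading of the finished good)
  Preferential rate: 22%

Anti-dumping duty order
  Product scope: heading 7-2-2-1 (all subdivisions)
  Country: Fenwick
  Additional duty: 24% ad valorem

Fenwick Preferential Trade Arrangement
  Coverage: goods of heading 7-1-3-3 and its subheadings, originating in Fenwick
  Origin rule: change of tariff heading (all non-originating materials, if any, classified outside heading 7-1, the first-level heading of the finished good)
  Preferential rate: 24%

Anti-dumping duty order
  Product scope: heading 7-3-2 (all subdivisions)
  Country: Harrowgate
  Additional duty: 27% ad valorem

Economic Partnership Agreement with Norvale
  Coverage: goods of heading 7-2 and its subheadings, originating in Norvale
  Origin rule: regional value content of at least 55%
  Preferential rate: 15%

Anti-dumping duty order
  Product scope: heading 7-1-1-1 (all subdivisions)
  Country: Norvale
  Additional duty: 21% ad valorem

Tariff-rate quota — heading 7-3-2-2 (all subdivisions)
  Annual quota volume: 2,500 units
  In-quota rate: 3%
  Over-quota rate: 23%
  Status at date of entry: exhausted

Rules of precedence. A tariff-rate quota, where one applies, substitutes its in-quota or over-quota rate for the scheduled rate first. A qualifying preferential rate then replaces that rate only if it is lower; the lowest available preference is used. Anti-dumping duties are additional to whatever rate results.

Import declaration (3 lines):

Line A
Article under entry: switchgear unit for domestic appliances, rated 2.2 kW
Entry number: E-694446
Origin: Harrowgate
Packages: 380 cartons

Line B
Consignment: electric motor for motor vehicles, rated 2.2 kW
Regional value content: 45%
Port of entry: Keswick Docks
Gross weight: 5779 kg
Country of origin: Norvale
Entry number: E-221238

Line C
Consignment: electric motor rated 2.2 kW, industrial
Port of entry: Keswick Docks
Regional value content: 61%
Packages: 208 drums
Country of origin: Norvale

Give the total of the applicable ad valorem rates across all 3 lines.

Line A: switchgear unit → 7-3; rated 2.2 kW → 7-3-2; for domestic appliances → 7-3-2-1. Scheduled 14%. anti-dumping (Harrowgate, 7-3-2): +27%; total 14% + 27% = 41%. → 41%.
Line B: electric motor → 7-2; rated 2.2 kW → 7-2-1; for motor vehicles → 7-2-1-1. Scheduled 29%. Norvale agreement on 7-2: RVC < 55%. → 29%.
Line C: electric motor → 7-2; rated 2.2 kW → 7-2-1; industrial → 7-2-1-2. Scheduled 25%. Norvale agreement on 7-2: RVC ≥ 55% → 15% available; preferential 15%. → 15%.
Sum: 41% + 29% + 15% = 85%.

85%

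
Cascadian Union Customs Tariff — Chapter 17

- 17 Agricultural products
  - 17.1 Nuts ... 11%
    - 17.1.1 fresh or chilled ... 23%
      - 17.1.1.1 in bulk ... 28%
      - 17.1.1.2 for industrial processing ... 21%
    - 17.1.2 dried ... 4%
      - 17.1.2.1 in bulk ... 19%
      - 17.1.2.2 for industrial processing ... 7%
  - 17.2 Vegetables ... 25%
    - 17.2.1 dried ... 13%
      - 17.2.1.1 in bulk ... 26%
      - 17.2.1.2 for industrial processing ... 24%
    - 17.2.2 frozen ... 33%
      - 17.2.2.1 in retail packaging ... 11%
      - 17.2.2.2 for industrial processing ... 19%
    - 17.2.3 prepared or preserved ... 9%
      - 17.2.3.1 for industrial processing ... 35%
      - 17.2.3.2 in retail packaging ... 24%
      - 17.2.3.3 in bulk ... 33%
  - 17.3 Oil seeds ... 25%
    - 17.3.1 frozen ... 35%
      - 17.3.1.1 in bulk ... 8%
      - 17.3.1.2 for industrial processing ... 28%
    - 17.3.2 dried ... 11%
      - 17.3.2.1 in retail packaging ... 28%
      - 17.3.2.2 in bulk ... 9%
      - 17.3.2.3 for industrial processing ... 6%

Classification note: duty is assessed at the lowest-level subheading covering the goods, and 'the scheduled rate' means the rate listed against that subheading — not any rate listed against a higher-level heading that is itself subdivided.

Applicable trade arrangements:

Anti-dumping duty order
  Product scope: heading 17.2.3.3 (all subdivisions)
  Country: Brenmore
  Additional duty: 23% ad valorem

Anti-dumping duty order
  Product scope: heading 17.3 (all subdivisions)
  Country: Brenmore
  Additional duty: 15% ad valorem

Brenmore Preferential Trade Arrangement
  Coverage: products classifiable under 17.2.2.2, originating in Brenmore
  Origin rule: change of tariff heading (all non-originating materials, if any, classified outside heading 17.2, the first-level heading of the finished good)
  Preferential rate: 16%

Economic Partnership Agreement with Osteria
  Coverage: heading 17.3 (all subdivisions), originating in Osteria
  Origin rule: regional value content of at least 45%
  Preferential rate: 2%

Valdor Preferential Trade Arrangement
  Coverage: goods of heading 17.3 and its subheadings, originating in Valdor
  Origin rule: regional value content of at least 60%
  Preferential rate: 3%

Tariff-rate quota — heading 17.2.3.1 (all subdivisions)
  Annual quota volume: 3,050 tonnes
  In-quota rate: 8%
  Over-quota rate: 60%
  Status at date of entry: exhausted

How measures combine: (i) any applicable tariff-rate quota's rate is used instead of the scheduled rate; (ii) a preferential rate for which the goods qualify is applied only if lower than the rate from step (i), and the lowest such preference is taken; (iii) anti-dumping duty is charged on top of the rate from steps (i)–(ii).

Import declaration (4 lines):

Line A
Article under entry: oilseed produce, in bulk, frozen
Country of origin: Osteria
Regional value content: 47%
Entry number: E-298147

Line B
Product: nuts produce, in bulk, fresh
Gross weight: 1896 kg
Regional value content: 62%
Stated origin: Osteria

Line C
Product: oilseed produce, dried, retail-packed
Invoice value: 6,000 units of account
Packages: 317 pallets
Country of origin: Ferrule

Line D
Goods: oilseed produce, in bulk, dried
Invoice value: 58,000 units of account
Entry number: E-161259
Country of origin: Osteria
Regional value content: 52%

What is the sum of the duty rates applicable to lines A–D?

60%

Line A: oilseed → 17.3; frozen → 17.3.1; in bulk → 17.3.1.1. Scheduled 8%. Osteria agreement on 17.3: RVC ≥ 45% → 2% available; preferential 2%. → 2%.
Line B: nuts → 17.1; fresh → 17.1.1; in bulk → 17.1.1.1. Scheduled 28%. Osteria agreement on 17.3: 17.1.1.1 not covered. → 28%.
Line C: oilseed → 17.3; dried → 17.3.2; retail-packed → 17.3.2.1. Scheduled 28%. No special measure applies. → 28%.
Line D: oilseed → 17.3; dried → 17.3.2; in bulk → 17.3.2.2. Scheduled 9%. Osteria agreement on 17.3: RVC ≥ 45% → 2% available; preferential 2%. → 2%.
Sum: 2% + 28% + 28% + 2% = 60%.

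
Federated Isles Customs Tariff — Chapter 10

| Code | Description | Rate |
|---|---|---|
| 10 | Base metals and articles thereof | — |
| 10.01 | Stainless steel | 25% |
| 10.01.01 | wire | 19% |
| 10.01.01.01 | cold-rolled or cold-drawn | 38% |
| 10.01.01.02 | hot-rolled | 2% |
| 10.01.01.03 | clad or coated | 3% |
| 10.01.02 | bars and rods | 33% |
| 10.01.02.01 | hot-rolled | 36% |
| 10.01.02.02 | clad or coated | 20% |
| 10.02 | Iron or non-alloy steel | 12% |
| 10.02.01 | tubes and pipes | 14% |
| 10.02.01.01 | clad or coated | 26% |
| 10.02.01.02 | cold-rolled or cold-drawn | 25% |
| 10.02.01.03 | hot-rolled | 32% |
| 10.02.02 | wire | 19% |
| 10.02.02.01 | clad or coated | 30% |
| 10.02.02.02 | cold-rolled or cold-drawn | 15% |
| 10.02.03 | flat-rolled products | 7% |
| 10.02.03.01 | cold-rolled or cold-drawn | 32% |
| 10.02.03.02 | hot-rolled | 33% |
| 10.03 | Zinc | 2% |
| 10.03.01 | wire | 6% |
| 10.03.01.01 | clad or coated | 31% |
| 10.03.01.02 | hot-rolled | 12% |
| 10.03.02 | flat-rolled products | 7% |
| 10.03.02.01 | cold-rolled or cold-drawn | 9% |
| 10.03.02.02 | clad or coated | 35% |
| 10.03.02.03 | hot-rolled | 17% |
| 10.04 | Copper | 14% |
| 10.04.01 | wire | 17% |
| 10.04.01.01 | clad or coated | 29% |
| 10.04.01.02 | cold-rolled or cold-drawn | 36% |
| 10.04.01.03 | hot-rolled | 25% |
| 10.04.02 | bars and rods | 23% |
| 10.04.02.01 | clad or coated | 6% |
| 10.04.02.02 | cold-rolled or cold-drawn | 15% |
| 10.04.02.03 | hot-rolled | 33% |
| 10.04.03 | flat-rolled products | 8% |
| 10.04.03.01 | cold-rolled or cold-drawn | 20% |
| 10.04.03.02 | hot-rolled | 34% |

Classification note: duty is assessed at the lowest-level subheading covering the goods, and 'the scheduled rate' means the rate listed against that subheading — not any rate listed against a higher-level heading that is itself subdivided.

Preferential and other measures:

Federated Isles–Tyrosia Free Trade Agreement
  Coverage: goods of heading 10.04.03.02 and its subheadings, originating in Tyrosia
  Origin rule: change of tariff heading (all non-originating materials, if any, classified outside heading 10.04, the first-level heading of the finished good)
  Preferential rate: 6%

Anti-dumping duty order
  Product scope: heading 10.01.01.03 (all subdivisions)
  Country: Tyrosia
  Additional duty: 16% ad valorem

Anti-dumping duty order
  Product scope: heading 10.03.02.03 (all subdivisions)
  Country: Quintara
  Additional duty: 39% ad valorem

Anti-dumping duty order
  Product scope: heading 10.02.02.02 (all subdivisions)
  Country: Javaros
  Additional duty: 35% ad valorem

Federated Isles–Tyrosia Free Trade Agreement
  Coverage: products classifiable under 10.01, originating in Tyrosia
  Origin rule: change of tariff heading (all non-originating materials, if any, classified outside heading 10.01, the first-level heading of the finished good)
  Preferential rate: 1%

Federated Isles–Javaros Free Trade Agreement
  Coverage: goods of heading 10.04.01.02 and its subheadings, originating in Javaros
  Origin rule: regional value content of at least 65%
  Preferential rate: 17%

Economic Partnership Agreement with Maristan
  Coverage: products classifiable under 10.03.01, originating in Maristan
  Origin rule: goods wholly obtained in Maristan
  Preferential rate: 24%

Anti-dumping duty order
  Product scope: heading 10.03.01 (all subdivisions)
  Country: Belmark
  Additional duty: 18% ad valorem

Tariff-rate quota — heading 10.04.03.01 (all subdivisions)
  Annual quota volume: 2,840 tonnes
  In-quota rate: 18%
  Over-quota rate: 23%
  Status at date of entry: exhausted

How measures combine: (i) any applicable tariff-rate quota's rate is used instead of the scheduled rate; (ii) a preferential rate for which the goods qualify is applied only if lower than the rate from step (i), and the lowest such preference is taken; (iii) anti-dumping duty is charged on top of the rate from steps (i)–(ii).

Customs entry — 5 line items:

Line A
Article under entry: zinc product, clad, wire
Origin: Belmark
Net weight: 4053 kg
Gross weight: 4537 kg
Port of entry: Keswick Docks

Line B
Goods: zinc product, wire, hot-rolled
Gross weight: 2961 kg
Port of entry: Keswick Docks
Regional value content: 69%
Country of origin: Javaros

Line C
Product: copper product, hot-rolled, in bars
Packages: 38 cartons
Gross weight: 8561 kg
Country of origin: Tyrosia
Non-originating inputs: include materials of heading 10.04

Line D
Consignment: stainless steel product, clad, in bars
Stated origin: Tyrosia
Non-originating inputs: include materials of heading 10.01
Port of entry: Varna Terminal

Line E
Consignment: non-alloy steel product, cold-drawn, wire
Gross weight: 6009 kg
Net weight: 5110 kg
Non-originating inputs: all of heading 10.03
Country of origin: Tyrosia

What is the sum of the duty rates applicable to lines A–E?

Line A: zinc → 10.03; wire → 10.03.01; clad → 10.03.01.01. Scheduled 31%. anti-dumping (Belmark, 10.03.01): +18%; total 31% + 18% = 49%. → 49%.
Line B: zinc → 10.03; wire → 10.03.01; hot-rolled → 10.03.01.02. Scheduled 12%. Javaros agreement on 10.04.01.02: 10.03.01.02 not covered. → 12%.
Line C: copper → 10.04; in bars → 10.04.02; hot-rolled → 10.04.02.03. Scheduled 33%. Tyrosia agreement on 10.04.03.02: 10.04.02.03 not covered; Tyrosia agreement on 10.01: 10.04.02.03 not covered. → 33%.
Line D: stainless steel → 10.01; in bars → 10.01.02; clad → 10.01.02.02. Scheduled 20%. Tyrosia agreement on 10.04.03.02: 10.01.02.02 not covered; Tyrosia agreement on 10.01: CTH not met. → 20%.
Line E: non-alloy steel → 10.02; wire → 10.02.02; cold-drawn → 10.02.02.02. Scheduled 15%. Tyrosia agreement on 10.04.03.02: 10.02.02.02 not covered; Tyrosia agreement on 10.01: 10.02.02.02 not covered. → 15%.
Sum: 49% + 12% + 33% + 20% + 15% = 129%.

129%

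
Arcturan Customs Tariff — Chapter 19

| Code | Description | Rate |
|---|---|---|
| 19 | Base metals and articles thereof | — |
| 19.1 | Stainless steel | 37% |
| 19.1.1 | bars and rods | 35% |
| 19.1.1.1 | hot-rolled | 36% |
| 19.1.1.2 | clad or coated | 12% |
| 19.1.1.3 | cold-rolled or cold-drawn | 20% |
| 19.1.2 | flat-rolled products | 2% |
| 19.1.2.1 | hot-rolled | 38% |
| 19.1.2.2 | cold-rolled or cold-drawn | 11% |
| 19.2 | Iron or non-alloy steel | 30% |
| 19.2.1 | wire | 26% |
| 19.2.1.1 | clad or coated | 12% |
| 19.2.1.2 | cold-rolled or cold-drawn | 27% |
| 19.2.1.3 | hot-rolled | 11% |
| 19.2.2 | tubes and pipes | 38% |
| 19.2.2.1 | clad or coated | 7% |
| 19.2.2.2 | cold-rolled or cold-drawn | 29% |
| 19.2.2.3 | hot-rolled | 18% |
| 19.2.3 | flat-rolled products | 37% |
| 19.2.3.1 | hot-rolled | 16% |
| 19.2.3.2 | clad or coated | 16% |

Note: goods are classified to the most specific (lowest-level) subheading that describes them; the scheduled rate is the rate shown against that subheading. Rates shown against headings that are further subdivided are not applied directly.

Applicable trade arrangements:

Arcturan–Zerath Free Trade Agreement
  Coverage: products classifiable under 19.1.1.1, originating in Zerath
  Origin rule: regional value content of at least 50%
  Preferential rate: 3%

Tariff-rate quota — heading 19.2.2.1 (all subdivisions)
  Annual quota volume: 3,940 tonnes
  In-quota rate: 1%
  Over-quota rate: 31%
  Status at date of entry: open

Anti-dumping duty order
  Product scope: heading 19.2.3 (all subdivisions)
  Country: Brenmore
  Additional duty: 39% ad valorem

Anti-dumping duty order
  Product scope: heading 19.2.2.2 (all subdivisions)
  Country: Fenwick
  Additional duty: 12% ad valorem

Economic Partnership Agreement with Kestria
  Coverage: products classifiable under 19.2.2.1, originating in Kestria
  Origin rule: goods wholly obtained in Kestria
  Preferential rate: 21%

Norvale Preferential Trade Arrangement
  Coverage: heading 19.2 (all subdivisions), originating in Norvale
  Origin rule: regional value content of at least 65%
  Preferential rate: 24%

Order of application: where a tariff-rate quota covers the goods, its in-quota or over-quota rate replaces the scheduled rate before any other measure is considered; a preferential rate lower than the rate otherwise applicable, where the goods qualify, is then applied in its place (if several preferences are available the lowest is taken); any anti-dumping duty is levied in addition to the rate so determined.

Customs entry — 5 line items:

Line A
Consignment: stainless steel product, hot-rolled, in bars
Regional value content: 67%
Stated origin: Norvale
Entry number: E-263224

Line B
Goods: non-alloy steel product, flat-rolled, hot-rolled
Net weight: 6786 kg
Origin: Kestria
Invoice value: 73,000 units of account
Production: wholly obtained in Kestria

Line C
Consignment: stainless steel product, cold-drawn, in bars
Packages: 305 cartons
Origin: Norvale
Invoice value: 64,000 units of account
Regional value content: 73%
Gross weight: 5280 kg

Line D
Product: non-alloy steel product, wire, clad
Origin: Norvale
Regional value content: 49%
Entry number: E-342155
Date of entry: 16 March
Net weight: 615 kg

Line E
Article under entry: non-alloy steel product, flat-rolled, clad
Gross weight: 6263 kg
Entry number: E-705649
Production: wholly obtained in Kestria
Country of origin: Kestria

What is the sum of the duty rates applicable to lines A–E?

100%

Line A: stainless steel → 19.1; in bars → 19.1.1; hot-rolled → 19.1.1.1. Scheduled 36%. Norvale agreement on 19.2: 19.1.1.1 not covered. → 36%.
Line B: non-alloy steel → 19.2; flat-rolled → 19.2.3; hot-rolled → 19.2.3.1. Scheduled 16%. Kestria agreement on 19.2.2.1: 19.2.3.1 not covered. → 16%.
Line C: stainless steel → 19.1; in bars → 19.1.1; cold-drawn → 19.1.1.3. Scheduled 20%. Norvale agreement on 19.2: 19.1.1.3 not covered. → 20%.
Line D: non-alloy steel → 19.2; wire → 19.2.1; clad → 19.2.1.1. Scheduled 12%. Norvale agreement on 19.2: RVC < 65%. → 12%.
Line E: non-alloy steel → 19.2; flat-rolled → 19.2.3; clad → 19.2.3.2. Scheduled 16%. Kestria agreement on 19.2.2.1: 19.2.3.2 not covered. → 16%.
Sum: 36% + 16% + 20% + 12% + 16% = 100%.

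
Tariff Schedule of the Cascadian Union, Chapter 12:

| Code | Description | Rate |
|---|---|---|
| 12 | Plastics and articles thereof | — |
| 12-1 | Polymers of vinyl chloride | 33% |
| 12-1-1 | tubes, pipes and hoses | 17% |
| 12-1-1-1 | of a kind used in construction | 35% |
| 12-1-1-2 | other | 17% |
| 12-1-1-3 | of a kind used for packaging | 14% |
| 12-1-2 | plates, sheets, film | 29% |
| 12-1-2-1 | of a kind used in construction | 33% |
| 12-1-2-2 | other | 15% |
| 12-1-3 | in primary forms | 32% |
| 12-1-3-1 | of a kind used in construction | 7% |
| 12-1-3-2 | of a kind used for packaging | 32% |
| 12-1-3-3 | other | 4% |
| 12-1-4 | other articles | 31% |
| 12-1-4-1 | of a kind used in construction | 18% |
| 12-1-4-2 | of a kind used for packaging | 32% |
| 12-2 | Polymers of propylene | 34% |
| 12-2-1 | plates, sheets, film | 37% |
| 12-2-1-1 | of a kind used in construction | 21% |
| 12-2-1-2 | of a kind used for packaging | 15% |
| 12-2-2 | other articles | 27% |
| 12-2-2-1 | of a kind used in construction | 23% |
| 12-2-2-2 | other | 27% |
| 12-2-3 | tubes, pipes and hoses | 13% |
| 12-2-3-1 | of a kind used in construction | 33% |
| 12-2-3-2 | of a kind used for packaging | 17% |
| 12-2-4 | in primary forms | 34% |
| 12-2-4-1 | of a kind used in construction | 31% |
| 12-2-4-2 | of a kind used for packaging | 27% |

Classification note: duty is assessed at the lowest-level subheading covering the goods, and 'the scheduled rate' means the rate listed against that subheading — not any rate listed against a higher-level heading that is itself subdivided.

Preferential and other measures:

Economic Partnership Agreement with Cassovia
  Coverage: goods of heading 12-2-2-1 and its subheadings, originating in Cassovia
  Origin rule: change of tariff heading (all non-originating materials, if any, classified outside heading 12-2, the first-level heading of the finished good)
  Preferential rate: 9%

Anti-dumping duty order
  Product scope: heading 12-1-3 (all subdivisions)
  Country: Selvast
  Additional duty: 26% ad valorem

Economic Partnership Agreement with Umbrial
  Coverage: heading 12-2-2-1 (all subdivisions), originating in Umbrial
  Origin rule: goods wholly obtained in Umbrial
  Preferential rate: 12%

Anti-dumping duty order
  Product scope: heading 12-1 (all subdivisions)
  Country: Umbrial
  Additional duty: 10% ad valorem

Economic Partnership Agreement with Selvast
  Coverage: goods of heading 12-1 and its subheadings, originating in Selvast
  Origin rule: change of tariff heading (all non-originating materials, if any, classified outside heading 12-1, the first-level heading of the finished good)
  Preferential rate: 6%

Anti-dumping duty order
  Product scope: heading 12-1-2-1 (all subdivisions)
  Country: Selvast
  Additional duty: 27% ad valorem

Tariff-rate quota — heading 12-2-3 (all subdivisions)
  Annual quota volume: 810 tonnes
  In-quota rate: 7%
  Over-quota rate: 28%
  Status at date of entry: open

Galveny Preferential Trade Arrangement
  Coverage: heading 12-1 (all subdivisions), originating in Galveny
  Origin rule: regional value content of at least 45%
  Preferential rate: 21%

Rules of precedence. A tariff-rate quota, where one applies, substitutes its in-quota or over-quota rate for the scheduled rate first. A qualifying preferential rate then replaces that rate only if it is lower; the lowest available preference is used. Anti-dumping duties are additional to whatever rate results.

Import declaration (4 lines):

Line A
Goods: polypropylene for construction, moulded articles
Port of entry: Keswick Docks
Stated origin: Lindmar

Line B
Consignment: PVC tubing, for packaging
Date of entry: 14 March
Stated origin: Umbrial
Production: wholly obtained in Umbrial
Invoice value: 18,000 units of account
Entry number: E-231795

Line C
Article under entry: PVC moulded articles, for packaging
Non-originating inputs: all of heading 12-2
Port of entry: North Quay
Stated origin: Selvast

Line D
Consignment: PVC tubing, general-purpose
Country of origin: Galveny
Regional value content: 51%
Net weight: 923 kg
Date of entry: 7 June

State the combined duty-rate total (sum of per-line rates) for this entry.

70%

Line A: polypropylene → 12-2; moulded articles → 12-2-2; for construction → 12-2-2-1. Scheduled 23%. No special measure applies. → 23%.
Line B: PVC → 12-1; tubing → 12-1-1; for packaging → 12-1-1-3. Scheduled 14%. Umbrial agreement on 12-2-2-1: 12-1-1-3 not covered; anti-dumping (Umbrial, 12-1): +10%; total 14% + 10% = 24%. → 24%.
Line C: PVC → 12-1; moulded articles → 12-1-4; for packaging → 12-1-4-2. Scheduled 32%. Selvast agreement on 12-1: CTH met → 6% available; preferential 6%. → 6%.
Line D: PVC → 12-1; tubing → 12-1-1; general-purpose → 12-1-1-2. Scheduled 17%. Galveny agreement on 12-1: RVC ≥ 45% → 21% available; preference 21% not lower than 17% → no reduction. → 17%.
Sum: 23% + 24% + 6% + 17% = 70%.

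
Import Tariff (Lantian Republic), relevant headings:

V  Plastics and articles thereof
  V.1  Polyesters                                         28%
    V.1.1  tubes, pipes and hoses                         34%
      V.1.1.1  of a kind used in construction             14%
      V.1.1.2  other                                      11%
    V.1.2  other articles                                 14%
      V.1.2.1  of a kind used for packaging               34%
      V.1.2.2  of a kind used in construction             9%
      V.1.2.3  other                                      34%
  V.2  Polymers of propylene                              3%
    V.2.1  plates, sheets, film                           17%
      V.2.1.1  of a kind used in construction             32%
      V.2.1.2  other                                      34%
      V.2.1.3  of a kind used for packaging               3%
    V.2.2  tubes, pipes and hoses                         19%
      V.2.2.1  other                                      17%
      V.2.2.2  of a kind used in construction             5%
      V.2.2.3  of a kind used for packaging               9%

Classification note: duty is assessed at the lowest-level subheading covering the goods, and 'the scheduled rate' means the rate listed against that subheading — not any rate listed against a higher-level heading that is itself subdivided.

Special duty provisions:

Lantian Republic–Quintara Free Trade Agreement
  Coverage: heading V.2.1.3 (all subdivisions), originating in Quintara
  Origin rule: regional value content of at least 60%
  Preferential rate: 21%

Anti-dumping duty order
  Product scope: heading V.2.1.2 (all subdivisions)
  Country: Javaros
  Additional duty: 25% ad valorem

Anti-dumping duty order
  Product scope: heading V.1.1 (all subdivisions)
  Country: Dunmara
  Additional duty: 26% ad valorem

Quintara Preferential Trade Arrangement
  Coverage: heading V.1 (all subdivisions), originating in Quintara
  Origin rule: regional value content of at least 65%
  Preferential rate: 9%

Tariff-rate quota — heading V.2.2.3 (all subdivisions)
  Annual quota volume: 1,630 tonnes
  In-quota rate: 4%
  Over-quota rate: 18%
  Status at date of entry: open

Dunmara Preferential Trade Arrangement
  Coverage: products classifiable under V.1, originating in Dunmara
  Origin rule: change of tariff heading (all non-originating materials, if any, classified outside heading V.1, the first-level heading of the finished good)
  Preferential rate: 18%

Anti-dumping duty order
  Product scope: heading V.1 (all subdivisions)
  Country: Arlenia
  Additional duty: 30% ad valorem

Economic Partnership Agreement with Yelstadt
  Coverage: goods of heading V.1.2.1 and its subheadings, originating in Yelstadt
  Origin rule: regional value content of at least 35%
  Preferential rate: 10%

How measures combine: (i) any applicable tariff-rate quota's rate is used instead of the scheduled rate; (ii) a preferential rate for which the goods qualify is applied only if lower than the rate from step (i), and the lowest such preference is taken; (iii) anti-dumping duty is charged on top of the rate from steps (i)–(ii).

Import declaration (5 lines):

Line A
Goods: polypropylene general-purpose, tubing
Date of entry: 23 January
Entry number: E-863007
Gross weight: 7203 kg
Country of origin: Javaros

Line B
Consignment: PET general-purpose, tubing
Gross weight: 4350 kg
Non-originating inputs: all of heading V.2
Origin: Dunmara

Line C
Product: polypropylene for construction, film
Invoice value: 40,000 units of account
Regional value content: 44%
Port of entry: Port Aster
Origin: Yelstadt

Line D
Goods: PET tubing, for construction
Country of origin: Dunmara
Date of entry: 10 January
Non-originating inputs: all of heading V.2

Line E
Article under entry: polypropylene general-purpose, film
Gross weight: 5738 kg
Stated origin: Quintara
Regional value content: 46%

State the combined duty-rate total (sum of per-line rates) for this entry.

Line A: polypropylene → V.2; tubing → V.2.2; general-purpose → V.2.2.1. Scheduled 17%. No special measure applies. → 17%.
Line B: PET → V.1; tubing → V.1.1; general-purpose → V.1.1.2. Scheduled 11%. Dunmara agreement on V.1: CTH met → 18% available; preference 18% not lower than 11% → no reduction; anti-dumping (Dunmara, V.1.1): +26%; total 11% + 26% = 37%. → 37%.
Line C: polypropylene → V.2; film → V.2.1; for construction → V.2.1.1. Scheduled 32%. Yelstadt agreement on V.1.2.1: V.2.1.1 not covered. → 32%.
Line D: PET → V.1; tubing → V.1.1; for construction → V.1.1.1. Scheduled 14%. Dunmara agreement on V.1: CTH met → 18% available; preference 18% not lower than 14% → no reduction; anti-dumping (Dunmara, V.1.1): +26%; total 14% + 26% = 40%. → 40%.
Line E: polypropylene → V.2; film → V.2.1; general-purpose → V.2.1.2. Scheduled 34%. Quintara agreement on V.2.1.3: V.2.1.2 not covered; Quintara agreement on V.1: V.2.1.2 not covered. → 34%.
Sum: 17% + 37% + 32% + 40% + 34% = 160%.

160%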